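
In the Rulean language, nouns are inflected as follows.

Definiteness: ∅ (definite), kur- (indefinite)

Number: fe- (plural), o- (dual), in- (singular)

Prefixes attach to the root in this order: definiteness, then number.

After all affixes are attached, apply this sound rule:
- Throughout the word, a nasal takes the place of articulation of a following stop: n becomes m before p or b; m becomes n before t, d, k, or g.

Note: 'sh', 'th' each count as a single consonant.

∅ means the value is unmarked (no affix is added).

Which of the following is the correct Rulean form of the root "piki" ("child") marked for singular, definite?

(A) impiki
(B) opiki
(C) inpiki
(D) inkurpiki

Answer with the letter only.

definiteness = definite: zero marking, form stays piki.
Attach number singular in- → inpiki.
Apply nasal assimilation: inpiki → impiki.
So the correct form is impiki, option (A).
(C) inpiki is wrong: it fails to apply the sound rule(s).
(D) inkurpiki is wrong: it uses indefinite instead of definite for definiteness.
(B) opiki is wrong: it uses dual instead of singular for number.

A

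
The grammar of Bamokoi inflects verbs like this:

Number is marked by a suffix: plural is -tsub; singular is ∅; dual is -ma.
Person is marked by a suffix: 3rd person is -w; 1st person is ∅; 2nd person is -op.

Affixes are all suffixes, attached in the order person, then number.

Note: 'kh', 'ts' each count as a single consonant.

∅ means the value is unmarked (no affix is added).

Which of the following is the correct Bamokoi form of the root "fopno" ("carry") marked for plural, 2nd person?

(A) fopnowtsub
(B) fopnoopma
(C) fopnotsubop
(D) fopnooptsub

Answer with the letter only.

Attach person 2nd person -op → fopnoop.
Attach number plural -tsub → fopnooptsub.
So the correct form is fopnooptsub, option (D).
(C) fopnotsubop is wrong: it has the affixes in the wrong order.
(B) fopnoopma is wrong: it uses dual instead of plural for number.
(A) fopnowtsub is wrong: it uses 3rd person instead of 2nd person for person.

D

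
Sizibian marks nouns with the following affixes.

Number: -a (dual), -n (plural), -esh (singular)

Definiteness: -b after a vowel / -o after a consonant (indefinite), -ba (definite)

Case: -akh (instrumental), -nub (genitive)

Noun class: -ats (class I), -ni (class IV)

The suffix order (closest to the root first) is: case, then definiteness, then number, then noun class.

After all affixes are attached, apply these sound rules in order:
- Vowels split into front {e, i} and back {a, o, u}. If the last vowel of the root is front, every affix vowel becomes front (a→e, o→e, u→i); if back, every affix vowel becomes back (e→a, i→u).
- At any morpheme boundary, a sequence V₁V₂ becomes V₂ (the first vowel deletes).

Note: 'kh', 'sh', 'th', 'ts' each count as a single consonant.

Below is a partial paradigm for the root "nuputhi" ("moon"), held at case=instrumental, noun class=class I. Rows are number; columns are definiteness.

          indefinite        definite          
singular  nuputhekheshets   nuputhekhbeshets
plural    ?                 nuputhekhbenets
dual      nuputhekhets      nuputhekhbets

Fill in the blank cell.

Attach case instrumental -akh → nuputhiakh.
Attach definiteness indefinite -o (after consonant 'kh') → nuputhiakho.
Attach number plural -n → nuputhiakhon.
Attach noun class class I -ats → nuputhiakhonats.
Apply vowel harmony: nuputhiakhonats → nuputhiekhenets.
Apply vowel deletion: nuputhiekhenets → nuputhekhenets.

nuputhekhenets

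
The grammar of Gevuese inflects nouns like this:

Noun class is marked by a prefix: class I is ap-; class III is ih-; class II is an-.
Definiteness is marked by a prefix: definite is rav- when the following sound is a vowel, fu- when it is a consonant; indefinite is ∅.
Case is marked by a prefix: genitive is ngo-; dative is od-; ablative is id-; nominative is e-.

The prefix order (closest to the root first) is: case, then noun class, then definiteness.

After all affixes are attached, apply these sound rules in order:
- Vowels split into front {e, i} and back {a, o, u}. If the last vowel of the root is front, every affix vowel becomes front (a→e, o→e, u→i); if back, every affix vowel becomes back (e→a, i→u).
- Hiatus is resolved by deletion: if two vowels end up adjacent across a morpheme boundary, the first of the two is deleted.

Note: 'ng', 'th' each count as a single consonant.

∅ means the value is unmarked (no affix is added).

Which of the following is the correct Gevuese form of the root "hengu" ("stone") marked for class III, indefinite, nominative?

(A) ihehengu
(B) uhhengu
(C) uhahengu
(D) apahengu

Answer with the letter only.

C

Attach case nominative e- → ehengu.
Attach noun class class III ih- → ihehengu.
definiteness = indefinite: zero marking, form stays ihehengu.
Apply vowel harmony: ihehengu → uhahengu.
Vowel deletion: no change.
So the correct form is uhahengu, option (C).
(D) apahengu is wrong: it uses class I instead of class III for noun class.
(A) ihehengu is wrong: it fails to apply the sound rule(s).
(B) uhhengu is wrong: it has the affixes in the wrong order.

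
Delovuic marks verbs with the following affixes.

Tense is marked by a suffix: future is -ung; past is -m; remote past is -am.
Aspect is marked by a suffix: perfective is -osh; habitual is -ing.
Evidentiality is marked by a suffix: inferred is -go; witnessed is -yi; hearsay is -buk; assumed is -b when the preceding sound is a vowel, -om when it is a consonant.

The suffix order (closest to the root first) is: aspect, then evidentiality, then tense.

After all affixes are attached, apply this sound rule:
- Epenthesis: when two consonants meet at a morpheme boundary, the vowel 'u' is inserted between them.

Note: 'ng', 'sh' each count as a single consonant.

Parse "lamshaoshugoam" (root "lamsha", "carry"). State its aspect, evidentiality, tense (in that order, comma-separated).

perfective, inferred, remote past

Segment: lamsha-osh-go-am.
aspect: -osh → perfective.
evidentiality: -go → inferred.
tense: -am → remote past.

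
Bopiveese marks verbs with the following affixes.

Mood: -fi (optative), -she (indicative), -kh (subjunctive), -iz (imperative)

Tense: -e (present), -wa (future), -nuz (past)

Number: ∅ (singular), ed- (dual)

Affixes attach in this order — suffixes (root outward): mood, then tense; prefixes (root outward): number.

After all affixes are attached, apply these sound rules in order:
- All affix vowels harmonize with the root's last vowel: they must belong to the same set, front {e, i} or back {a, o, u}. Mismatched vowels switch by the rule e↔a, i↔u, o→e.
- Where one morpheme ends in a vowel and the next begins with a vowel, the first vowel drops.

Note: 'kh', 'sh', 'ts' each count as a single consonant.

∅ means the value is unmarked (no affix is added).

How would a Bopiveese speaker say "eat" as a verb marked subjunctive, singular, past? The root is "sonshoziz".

Attach mood subjunctive -kh → sonshozizkh.
Attach tense past -nuz → sonshozizkhnuz.
number = singular: zero marking, form stays sonshozizkhnuz.
Apply vowel harmony: sonshozizkhnuz → sonshozizkhniz.
Vowel deletion: no change.

sonshozizkhniz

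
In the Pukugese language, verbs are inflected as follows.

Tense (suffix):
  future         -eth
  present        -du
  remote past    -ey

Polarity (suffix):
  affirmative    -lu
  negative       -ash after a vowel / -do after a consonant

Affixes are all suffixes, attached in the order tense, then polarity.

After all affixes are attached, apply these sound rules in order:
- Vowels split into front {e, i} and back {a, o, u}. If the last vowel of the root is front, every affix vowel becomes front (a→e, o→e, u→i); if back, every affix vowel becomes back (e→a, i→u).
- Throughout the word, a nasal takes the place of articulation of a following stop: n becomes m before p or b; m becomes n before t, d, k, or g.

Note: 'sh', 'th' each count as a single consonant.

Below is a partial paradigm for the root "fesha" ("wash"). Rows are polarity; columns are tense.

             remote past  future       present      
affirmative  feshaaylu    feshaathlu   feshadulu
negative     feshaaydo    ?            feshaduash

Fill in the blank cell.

Attach tense future -eth → feshaeth.
Attach polarity negative -do (after consonant 'th') → feshaethdo.
Apply vowel harmony: feshaethdo → feshaathdo.
Nasal assimilation: no change.

feshaathdo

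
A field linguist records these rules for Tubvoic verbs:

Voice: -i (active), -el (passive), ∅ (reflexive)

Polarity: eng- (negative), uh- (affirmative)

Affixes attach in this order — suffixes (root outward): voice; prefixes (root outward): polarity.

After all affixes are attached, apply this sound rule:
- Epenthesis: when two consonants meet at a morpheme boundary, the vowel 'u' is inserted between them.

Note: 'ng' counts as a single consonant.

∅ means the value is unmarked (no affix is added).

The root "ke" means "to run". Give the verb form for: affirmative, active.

uhukei

Attach polarity affirmative uh- → uhke.
Attach voice active -i → uhkei.
Apply epenthesis: uhkei → uhukei.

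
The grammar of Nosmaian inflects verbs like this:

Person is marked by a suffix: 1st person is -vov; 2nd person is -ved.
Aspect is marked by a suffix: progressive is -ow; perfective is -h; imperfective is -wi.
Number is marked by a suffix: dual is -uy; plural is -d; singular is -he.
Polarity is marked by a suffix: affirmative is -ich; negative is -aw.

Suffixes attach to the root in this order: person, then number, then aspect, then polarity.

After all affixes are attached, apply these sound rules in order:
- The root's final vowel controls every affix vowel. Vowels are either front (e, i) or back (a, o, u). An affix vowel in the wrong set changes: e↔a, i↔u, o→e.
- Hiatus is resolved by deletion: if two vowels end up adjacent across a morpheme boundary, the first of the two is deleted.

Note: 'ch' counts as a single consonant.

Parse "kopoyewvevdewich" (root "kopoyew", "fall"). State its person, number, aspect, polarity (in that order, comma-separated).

1st person, plural, progressive, affirmative

Segment: kopoyew-vov-d-ow-ich.
person: -vov → 1st person.
number: -d → plural.
aspect: -ow → progressive.
polarity: -ich → affirmative.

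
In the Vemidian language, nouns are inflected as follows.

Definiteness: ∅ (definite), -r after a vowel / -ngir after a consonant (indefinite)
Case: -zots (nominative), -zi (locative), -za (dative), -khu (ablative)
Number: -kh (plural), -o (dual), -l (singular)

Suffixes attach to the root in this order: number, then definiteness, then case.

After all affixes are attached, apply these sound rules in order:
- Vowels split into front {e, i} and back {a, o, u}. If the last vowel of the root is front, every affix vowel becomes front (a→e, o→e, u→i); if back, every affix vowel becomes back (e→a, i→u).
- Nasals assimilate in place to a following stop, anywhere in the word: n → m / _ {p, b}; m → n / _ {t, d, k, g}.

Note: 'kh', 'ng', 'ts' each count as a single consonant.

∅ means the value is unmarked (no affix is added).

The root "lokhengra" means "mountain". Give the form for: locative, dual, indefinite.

lokhengraorzu

Attach number dual -o → lokhengrao.
Attach definiteness indefinite -r (after vowel 'o') → lokhengraor.
Attach case locative -zi → lokhengraorzi.
Apply vowel harmony: lokhengraorzi → lokhengraorzu.
Nasal assimilation: no change.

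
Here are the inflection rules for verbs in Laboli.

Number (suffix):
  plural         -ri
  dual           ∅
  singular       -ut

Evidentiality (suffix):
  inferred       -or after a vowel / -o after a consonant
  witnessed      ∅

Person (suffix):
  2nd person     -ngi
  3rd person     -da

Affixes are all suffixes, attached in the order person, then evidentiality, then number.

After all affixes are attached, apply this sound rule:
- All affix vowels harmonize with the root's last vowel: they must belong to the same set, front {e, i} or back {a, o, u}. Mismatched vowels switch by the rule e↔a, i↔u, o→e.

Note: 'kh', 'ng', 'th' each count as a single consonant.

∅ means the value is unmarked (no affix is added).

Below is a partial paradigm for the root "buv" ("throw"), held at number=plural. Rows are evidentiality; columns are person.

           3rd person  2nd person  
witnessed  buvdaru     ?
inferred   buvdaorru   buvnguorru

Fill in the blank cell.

Attach person 2nd person -ngi → buvngi.
evidentiality = witnessed: zero marking, form stays buvngi.
Attach number plural -ri → buvngiri.
Apply vowel harmony: buvngiri → buvnguru.

buvnguru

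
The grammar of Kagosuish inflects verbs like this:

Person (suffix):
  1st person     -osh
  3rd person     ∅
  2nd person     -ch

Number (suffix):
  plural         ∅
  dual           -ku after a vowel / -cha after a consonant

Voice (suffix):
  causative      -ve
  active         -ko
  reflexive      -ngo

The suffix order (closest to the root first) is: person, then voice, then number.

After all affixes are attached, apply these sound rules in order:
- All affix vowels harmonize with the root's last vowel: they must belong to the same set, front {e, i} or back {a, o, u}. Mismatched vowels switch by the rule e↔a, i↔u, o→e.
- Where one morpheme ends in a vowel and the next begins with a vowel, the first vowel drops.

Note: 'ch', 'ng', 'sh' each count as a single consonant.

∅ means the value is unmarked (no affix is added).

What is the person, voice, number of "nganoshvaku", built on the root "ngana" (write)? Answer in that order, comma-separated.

1st person, causative, dual

Segment: ngana-osh-ve-ku.
person: -osh → 1st person.
voice: -ve → causative.
number: -ku/cha → dual.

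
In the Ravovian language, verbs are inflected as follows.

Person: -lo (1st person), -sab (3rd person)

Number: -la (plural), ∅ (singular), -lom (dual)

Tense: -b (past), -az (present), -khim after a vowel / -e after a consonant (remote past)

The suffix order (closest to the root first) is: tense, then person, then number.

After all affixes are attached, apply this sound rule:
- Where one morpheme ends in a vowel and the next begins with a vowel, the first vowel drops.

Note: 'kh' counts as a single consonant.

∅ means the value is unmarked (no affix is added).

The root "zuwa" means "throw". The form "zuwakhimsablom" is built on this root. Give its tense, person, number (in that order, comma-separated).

remote past, 3rd person, dual

Segment: zuwa-khim-sab-lom.
tense: -khim/e → remote past.
person: -sab → 3rd person.
number: -lom → dual.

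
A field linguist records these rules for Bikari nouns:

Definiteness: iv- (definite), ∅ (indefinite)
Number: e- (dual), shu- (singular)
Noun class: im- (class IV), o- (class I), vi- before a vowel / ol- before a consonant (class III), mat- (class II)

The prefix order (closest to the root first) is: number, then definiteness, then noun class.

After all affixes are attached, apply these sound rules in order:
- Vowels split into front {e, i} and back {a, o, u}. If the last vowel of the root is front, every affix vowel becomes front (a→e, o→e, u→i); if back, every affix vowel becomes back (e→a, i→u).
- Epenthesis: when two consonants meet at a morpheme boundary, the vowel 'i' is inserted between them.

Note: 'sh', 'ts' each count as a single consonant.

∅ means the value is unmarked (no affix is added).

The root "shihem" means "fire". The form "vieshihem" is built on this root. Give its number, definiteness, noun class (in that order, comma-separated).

dual, indefinite, class III

Segment: vi-e-shihem.
number: e- → dual.
definiteness: ∅ → indefinite.
noun class: vi/ol- → class III.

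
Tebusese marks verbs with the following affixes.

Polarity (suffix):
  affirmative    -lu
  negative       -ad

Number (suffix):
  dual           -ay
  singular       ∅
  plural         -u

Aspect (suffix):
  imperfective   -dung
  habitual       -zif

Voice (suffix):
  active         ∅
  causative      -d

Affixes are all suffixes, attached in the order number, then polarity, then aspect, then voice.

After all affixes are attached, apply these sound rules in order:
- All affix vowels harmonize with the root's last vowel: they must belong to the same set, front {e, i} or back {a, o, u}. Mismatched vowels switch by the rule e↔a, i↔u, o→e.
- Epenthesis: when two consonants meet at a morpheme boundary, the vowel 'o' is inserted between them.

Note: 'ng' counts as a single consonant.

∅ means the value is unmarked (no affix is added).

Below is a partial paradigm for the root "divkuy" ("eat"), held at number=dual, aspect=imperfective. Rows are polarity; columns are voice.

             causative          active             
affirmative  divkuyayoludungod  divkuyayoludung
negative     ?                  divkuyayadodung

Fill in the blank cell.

divkuyayadodungod

Attach number dual -ay → divkuyay.
Attach polarity negative -ad → divkuyayad.
Attach aspect imperfective -dung → divkuyayaddung.
Attach voice causative -d → divkuyayaddungd.
Vowel harmony: no change.
Apply epenthesis: divkuyayaddungd → divkuyayadodungod.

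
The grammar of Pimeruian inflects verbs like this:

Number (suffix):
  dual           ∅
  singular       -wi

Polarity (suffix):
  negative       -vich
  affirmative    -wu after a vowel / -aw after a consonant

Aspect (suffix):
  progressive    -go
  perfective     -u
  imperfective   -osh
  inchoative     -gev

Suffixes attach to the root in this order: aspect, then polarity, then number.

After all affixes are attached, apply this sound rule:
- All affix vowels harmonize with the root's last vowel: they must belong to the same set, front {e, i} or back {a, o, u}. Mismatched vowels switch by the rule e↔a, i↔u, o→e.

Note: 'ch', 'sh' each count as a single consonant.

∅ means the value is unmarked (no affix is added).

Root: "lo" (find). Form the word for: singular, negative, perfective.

Attach aspect perfective -u → lou.
Attach polarity negative -vich → louvich.
Attach number singular -wi → louvichwi.
Apply vowel harmony: louvichwi → louvuchwu.

louvuchwu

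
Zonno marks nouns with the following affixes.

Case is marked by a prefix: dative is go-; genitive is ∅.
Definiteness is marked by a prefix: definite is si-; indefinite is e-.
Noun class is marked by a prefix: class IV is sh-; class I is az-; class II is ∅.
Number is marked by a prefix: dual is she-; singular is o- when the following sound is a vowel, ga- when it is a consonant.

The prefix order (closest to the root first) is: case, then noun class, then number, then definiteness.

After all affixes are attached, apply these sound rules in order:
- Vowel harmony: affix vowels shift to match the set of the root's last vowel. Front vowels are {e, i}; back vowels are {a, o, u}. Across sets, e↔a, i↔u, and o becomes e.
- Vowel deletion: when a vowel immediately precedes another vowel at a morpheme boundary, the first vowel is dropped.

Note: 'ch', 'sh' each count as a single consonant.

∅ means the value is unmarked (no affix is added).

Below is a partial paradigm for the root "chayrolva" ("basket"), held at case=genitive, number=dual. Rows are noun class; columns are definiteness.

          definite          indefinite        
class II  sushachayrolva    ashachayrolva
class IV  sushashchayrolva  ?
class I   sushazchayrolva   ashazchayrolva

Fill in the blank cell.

case = genitive: zero marking, form stays chayrolva.
Attach noun class class IV sh- → shchayrolva.
Attach number dual she- → sheshchayrolva.
Attach definiteness indefinite e- → esheshchayrolva.
Apply vowel harmony: esheshchayrolva → ashashchayrolva.
Vowel deletion: no change.

ashashchayrolva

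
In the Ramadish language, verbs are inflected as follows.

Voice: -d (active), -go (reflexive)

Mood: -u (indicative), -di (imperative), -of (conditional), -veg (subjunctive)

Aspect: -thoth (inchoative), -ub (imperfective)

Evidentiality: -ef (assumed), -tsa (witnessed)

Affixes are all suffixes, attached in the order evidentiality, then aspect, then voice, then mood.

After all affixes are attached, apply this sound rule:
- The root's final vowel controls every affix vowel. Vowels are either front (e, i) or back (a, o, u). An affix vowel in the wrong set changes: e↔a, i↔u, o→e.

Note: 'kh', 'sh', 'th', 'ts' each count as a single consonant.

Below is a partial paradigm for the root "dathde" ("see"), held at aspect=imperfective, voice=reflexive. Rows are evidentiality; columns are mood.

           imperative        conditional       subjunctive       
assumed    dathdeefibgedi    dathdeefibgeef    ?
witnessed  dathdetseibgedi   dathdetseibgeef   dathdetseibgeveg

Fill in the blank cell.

Attach evidentiality assumed -ef → dathdeef.
Attach aspect imperfective -ub → dathdeefub.
Attach voice reflexive -go → dathdeefubgo.
Attach mood subjunctive -veg → dathdeefubgoveg.
Apply vowel harmony: dathdeefubgoveg → dathdeefibgeveg.

dathdeefibgeveg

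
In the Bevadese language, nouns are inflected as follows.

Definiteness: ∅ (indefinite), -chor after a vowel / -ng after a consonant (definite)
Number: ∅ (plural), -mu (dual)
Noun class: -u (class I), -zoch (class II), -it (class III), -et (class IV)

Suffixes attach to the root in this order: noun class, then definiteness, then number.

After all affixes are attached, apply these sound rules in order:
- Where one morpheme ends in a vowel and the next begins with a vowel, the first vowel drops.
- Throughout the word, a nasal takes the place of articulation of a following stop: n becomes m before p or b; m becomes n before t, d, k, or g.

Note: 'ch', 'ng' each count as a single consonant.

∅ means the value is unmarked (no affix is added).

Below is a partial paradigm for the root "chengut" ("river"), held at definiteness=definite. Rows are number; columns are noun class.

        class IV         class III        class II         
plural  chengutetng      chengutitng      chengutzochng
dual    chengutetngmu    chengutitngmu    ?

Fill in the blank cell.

Attach noun class class II -zoch → chengutzoch.
Attach definiteness definite -ng (after consonant 'ch') → chengutzochng.
Attach number dual -mu → chengutzochngmu.
Vowel deletion: no change.
Nasal assimilation: no change.

chengutzochngmu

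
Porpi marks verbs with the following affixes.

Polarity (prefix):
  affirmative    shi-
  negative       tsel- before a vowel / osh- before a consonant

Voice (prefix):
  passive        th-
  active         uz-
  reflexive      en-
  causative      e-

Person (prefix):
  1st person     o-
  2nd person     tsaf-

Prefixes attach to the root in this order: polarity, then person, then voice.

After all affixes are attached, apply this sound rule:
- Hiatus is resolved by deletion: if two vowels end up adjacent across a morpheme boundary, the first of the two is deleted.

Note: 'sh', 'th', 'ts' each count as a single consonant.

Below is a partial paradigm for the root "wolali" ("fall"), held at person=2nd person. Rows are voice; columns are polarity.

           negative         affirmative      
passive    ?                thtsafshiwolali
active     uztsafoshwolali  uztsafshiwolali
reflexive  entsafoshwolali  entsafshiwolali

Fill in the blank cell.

Attach polarity negative osh- (before consonant 'w') → oshwolali.
Attach person 2nd person tsaf- → tsafoshwolali.
Attach voice passive th- → thtsafoshwolali.
Vowel deletion: no change.

thtsafoshwolali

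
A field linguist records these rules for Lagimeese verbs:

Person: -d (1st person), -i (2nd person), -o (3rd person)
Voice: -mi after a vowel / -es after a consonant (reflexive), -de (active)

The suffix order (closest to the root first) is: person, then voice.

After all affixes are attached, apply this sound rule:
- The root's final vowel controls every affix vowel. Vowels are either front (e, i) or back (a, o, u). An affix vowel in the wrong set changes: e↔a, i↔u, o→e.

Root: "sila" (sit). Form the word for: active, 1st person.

Attach person 1st person -d → silad.
Attach voice active -de → siladde.
Apply vowel harmony: siladde → siladda.

siladda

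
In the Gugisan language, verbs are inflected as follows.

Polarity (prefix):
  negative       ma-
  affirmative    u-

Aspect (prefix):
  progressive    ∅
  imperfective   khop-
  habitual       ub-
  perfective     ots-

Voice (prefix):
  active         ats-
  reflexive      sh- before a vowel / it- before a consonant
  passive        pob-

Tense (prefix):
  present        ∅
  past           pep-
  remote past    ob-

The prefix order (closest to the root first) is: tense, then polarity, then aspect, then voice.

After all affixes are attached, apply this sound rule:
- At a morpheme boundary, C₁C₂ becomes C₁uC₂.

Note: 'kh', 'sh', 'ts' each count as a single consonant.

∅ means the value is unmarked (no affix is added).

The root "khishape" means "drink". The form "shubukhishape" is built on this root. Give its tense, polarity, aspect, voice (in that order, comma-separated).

Segment: sh-ub-u-khishape.
tense: ∅ → present.
polarity: u- → affirmative.
aspect: ub- → habitual.
voice: sh/it- → reflexive.

present, affirmative, habitual, reflexive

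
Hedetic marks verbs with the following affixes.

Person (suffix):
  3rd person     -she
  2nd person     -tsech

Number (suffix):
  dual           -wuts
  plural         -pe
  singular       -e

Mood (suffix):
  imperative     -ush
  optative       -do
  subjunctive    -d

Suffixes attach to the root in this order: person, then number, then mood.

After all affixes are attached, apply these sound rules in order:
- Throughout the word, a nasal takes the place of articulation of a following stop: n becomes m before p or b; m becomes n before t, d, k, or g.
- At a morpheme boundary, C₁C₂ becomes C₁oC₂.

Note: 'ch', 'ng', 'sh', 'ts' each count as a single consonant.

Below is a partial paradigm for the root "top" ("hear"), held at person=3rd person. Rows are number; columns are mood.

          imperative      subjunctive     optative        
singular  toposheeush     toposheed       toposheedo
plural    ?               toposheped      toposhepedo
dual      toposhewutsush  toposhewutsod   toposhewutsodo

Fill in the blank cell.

toposhepeush

Attach person 3rd person -she → topshe.
Attach number plural -pe → topshepe.
Attach mood imperative -ush → topshepeush.
Nasal assimilation: no change.
Apply epenthesis: topshepeush → toposhepeush.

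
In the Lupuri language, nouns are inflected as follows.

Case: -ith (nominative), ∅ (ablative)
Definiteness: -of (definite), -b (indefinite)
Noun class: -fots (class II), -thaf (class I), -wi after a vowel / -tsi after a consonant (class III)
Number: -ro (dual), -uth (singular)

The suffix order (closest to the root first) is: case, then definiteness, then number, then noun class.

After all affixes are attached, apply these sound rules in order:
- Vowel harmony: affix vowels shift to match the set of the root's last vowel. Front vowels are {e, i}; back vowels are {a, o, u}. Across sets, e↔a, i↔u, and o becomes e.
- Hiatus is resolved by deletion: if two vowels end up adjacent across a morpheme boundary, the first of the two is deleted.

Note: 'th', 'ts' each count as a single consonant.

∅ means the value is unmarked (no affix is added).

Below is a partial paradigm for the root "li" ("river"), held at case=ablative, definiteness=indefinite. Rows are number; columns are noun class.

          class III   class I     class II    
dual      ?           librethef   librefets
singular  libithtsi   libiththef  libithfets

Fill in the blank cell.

librewi

case = ablative: zero marking, form stays li.
Attach definiteness indefinite -b → lib.
Attach number dual -ro → libro.
Attach noun class class III -wi (after vowel 'o') → librowi.
Apply vowel harmony: librowi → librewi.
Vowel deletion: no change.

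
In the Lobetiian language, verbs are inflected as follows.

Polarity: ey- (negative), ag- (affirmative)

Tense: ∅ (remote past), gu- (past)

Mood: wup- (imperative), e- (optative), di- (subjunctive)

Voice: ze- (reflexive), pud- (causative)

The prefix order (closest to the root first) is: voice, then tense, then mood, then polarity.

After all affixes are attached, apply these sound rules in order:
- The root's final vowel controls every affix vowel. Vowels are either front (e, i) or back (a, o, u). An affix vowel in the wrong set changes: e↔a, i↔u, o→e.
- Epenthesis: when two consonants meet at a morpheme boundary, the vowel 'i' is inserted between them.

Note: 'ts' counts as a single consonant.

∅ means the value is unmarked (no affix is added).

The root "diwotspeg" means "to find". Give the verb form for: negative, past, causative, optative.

Attach voice causative pud- → puddiwotspeg.
Attach tense past gu- → gupuddiwotspeg.
Attach mood optative e- → egupuddiwotspeg.
Attach polarity negative ey- → eyegupuddiwotspeg.
Apply vowel harmony: eyegupuddiwotspeg → eyegipiddiwotspeg.
Apply epenthesis: eyegipiddiwotspeg → eyegipididiwotspeg.

eyegipididiwotspeg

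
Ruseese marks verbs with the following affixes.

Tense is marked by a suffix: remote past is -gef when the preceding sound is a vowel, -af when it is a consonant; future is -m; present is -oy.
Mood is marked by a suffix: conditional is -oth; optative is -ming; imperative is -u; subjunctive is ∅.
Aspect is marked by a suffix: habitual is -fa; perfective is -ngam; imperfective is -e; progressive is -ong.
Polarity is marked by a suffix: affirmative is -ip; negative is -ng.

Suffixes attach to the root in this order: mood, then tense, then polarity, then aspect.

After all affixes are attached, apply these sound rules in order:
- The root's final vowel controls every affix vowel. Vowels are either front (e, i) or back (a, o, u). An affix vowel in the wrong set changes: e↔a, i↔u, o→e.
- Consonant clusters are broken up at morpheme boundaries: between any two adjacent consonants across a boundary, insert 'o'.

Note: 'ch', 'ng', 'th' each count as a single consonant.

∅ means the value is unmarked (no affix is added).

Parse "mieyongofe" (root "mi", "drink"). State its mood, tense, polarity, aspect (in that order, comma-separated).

Segment: mi-oy-ng-fa.
mood: ∅ → subjunctive.
tense: -oy → present.
polarity: -ng → negative.
aspect: -fa → habitual.

subjunctive, present, negative, habitual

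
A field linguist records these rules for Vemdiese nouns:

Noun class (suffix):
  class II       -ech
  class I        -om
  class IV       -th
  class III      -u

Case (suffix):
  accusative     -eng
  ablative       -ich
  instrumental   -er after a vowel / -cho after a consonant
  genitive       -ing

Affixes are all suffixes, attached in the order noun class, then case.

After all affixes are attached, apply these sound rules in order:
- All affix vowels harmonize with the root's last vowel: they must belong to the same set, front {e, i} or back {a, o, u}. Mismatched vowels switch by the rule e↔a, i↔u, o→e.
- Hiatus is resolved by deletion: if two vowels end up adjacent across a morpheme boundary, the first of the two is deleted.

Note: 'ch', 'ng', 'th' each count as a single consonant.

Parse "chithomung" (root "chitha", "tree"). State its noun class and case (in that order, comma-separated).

Segment: chitha-om-ing.
noun class: -om → class I.
case: -ing → genitive.

class I, genitive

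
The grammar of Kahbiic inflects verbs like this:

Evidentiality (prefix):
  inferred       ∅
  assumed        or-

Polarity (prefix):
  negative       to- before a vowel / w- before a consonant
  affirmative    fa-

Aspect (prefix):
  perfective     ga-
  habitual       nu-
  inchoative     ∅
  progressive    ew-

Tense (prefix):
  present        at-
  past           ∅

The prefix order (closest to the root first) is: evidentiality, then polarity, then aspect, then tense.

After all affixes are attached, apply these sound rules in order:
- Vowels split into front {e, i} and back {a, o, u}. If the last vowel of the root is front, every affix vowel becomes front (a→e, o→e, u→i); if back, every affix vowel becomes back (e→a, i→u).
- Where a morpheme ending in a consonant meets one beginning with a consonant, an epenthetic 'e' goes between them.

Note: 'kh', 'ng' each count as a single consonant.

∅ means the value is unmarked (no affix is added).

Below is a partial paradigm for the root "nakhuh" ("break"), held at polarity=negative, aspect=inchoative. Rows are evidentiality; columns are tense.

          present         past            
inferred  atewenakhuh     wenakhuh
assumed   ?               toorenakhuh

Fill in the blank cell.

atetoorenakhuh

Attach evidentiality assumed or- → ornakhuh.
Attach polarity negative to- (before vowel 'o') → toornakhuh.
aspect = inchoative: zero marking, form stays toornakhuh.
Attach tense present at- → attoornakhuh.
Vowel harmony: no change.
Apply epenthesis: attoornakhuh → atetoorenakhuh.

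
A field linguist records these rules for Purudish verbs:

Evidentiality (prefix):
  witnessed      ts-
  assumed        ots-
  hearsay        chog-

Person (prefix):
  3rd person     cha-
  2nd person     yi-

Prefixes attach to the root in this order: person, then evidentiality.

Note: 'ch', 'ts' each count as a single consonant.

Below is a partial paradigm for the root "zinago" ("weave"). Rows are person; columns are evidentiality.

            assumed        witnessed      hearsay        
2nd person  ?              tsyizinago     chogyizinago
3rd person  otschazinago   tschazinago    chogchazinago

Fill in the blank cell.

Attach person 2nd person yi- → yizinago.
Attach evidentiality assumed ots- → otsyizinago.

otsyizinago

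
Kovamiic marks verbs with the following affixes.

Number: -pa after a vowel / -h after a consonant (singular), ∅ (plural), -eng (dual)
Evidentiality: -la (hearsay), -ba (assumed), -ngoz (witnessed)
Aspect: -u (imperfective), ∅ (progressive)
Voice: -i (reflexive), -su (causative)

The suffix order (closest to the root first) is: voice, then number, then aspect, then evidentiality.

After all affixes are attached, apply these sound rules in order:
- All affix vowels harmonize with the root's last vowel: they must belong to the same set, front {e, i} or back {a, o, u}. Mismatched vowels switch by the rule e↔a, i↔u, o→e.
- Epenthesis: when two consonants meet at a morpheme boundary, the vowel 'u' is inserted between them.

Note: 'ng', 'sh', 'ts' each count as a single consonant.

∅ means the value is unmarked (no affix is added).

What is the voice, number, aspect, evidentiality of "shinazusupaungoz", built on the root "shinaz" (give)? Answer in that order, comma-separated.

Segment: shinaz-su-pa-u-ngoz.
voice: -su → causative.
number: -pa/h → singular.
aspect: -u → imperfective.
evidentiality: -ngoz → witnessed.

causative, singular, imperfective, witnessed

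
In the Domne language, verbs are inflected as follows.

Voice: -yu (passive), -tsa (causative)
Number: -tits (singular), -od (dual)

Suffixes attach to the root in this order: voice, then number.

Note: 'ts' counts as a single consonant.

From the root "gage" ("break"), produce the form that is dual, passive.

Attach voice passive -yu → gageyu.
Attach number dual -od → gageyuod.

gageyuod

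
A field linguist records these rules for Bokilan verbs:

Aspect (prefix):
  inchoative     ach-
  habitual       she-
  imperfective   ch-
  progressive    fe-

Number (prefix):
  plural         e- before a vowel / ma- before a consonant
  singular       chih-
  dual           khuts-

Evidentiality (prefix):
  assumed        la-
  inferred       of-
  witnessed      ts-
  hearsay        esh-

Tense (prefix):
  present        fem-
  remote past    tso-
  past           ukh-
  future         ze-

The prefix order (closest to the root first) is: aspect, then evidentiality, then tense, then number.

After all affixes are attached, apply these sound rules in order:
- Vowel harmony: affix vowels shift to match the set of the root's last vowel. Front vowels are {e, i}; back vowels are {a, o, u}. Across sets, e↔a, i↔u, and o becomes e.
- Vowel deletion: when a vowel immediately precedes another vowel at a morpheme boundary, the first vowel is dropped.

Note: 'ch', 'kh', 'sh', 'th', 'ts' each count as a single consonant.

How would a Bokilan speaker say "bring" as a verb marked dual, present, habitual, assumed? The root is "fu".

khutsfamlashafu

Attach aspect habitual she- → shefu.
Attach evidentiality assumed la- → lashefu.
Attach tense present fem- → femlashefu.
Attach number dual khuts- → khutsfemlashefu.
Apply vowel harmony: khutsfemlashefu → khutsfamlashafu.
Vowel deletion: no change.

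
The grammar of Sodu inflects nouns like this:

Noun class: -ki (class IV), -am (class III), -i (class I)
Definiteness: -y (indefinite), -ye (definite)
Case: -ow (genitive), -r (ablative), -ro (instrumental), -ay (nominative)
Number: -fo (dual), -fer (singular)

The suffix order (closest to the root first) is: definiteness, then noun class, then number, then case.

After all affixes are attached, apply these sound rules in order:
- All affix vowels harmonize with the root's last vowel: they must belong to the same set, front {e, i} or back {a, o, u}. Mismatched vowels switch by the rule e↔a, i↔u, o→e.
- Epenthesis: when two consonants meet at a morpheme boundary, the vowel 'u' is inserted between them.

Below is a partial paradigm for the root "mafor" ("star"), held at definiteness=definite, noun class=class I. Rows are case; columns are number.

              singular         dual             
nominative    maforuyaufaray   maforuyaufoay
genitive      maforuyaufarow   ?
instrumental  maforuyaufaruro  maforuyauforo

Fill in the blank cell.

maforuyaufoow

Attach definiteness definite -ye → maforye.
Attach noun class class I -i → maforyei.
Attach number dual -fo → maforyeifo.
Attach case genitive -ow → maforyeifoow.
Apply vowel harmony: maforyeifoow → maforyaufoow.
Apply epenthesis: maforyaufoow → maforuyaufoow.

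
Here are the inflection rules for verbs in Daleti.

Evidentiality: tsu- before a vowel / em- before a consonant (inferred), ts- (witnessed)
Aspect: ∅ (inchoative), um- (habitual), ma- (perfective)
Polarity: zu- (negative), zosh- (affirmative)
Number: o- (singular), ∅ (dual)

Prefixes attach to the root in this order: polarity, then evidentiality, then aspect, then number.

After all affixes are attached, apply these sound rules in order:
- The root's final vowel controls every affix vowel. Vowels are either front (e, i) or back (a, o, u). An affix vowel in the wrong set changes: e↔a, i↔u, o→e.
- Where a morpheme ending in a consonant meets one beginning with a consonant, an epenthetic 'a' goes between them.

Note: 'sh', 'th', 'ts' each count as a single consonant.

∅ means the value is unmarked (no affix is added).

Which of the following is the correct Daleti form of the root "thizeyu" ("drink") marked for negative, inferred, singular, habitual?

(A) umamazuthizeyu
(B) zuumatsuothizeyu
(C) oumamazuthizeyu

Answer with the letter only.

Attach polarity negative zu- → zuthizeyu.
Attach evidentiality inferred em- (before consonant 'z') → emzuthizeyu.
Attach aspect habitual um- → umemzuthizeyu.
Attach number singular o- → oumemzuthizeyu.
Apply vowel harmony: oumemzuthizeyu → oumamzuthizeyu.
Apply epenthesis: oumamzuthizeyu → oumamazuthizeyu.
So the correct form is oumamazuthizeyu, option (C).
(A) umamazuthizeyu is wrong: it uses dual instead of singular for number.
(B) zuumatsuothizeyu is wrong: it has the affixes in the wrong order.

C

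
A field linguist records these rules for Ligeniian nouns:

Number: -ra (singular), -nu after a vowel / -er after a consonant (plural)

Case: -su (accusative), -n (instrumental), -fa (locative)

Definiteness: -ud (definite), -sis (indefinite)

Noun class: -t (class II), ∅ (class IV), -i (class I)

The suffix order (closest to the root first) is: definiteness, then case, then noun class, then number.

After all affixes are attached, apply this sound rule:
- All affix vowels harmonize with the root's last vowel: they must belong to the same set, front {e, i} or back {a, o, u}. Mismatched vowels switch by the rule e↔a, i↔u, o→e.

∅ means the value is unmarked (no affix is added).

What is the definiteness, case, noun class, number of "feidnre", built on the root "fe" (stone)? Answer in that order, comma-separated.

definite, instrumental, class IV, singular

Segment: fe-ud-n-ra.
definiteness: -ud → definite.
case: -n → instrumental.
noun class: ∅ → class IV.
number: -ra → singular.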